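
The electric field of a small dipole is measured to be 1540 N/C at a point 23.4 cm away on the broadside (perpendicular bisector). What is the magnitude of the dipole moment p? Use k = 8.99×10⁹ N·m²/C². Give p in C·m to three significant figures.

p ≈ 2.19×10⁻⁹ C·m

In the equatorial plane E = kp/r³, so p = Er³/(k).
p = (1540)·(0.234)³ / (8.99×10⁹) = 2.195×10⁻⁹ C·m.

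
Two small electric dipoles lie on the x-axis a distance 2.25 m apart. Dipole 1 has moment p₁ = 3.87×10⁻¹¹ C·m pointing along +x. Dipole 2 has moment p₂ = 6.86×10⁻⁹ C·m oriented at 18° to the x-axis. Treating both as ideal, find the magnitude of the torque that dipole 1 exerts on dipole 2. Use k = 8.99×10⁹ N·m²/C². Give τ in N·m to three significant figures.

τ ≈ 1.29×10⁻¹⁰ N·m

The second dipole sits on the axis of the first, so the field there is axial: E₁ = 2kp₁/r³ along +x.
E₁ = 2(8.99×10⁹)(3.87×10⁻¹¹)/(2.25)³ = 0.06109 N/C.
Torque on the second dipole: τ = p₂ E₁ sinθ.
τ = (6.86×10⁻⁹)(0.06109)·sin18° = 1.295×10⁻¹⁰ N·m.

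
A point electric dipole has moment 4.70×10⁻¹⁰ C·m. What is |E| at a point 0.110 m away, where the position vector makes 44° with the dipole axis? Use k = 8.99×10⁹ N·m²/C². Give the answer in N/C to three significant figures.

At angle θ the dipole field magnitude is E = (kp/r³)·√(1 + 3cos²θ).
kp/r³ = (8.99×10⁹)(4.70×10⁻¹⁰) / (0.110)³ = 3175 N/C.
√(1 + 3cos²44°) = √(1 + 3·0.5174) = √2.5523 ≈ 1.5976.
E ≈ 3175 × 1.598 = 5072 N/C.

E ≈ 5070 N/C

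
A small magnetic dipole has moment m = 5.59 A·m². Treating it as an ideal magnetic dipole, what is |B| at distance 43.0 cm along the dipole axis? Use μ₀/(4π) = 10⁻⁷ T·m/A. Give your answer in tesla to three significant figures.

On axis B = (μ₀/4π)·2m/r³.
B = 2·(10⁻⁷)·(5.59) / (0.430)³ = 1.406×10⁻⁵ T.

B ≈ 1.41×10⁻⁵ T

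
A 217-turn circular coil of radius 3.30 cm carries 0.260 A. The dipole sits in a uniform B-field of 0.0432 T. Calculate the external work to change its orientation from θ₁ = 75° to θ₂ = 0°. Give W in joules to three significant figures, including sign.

m = NIA = NIπa² = 217·(0.260)·π·(0.0330)² = 0.193 A·m².
W_ext = ΔU = −mB cosθ₂ + mB cosθ₁ = mB(cosθ₁ − cosθ₂).
W = (0.193)(0.0432)·(cos75° − cos0°) = (0.008338)·(-0.7412) = -0.006180 J.

W ≈ -0.00618 J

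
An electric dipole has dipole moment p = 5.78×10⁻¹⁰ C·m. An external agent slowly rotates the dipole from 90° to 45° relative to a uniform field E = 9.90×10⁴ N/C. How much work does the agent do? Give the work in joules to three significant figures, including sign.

W_ext = ΔU = U(θ₂) − U(θ₁) = −pE cosθ₂ − (−pE cosθ₁) = pE(cosθ₁ − cosθ₂).
W = (5.78×10⁻¹⁰)(9.90×10⁴)·(cos90° − cos45°) = (5.722×10⁻⁵)·(-0.7071) = -4.046×10⁻⁵ J.

W ≈ -4.05×10⁻⁵ J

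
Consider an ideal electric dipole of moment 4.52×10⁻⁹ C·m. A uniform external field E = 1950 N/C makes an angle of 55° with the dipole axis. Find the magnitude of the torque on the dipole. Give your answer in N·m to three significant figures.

τ ≈ 7.22×10⁻⁶ N·m

Torque on an electric dipole: τ = pE sinθ.
τ = (4.52×10⁻⁹)(1950)·sin55° = 7.220×10⁻⁶ N·m.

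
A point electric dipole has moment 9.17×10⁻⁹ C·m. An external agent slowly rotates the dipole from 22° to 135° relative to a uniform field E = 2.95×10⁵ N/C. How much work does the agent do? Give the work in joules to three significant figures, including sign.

W ≈ 0.00442 J

W_ext = ΔU = U(θ₂) − U(θ₁) = −pE cosθ₂ − (−pE cosθ₁) = pE(cosθ₁ − cosθ₂).
W = (9.17×10⁻⁹)(2.95×10⁵)·(cos22° − cos135°) = (0.002705)·(+1.6343) = 0.004421 J.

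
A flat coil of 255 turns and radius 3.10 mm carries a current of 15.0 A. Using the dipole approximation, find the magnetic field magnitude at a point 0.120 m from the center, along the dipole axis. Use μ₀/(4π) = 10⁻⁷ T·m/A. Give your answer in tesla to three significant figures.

m = NIA = NIπa² = 255·(15.0)·π·(0.00310)² = 0.1155 A·m².
On axis B = (μ₀/4π)·2m/r³.
B = 2·(10⁻⁷)·(0.1155) / (0.120)³ = 1.337×10⁻⁵ T.

B ≈ 1.34×10⁻⁵ T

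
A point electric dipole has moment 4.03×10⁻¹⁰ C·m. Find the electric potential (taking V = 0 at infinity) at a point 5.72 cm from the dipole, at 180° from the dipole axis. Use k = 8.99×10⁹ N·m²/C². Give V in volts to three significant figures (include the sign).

The dipole potential is V = kp cosθ / r².
V = (8.99×10⁹)(4.03×10⁻¹⁰)·cos180° / (0.0572)² = -1107 V.

V ≈ -1110 V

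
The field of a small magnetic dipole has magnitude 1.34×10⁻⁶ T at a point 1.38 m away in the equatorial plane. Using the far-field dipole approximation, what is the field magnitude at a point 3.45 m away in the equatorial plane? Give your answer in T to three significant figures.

B ≈ 8.58×10⁻⁸ T

Dipole fields scale as 1/r³ in the far field; the geometry is the same at both points.
B₂ = B₁ · (r₁/r₂)³ = 1.34×10⁻⁶ · (1.38/3.45)³.
(r₁/r₂)³ = (0.4)³ = 0.064.
B₂ ≈ 8.576×10⁻⁸ T.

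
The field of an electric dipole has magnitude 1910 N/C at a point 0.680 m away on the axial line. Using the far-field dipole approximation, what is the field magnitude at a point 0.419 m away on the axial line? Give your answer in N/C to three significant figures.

E ≈ 8160 N/C

Dipole fields scale as 1/r³ in the far field; the geometry is the same at both points.
E₂ = E₁ · (r₁/r₂)³ = 1910 · (0.680/0.419)³.
(r₁/r₂)³ = (1.623)³ = 4.274.
E₂ ≈ 8164 N/C.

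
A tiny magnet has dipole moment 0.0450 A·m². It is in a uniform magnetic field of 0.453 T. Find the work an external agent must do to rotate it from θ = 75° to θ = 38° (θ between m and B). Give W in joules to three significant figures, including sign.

W_ext = ΔU = −mB cosθ₂ + mB cosθ₁ = mB(cosθ₁ − cosθ₂).
W = (0.0450)(0.453)·(cos75° − cos38°) = (0.02038)·(-0.5292) = -0.01079 J.

W ≈ -0.0108 J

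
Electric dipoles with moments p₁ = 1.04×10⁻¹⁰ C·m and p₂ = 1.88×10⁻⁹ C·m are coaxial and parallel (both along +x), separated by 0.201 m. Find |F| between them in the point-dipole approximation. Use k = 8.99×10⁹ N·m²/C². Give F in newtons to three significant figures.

On-axis field of dipole 1 at distance r: E = 2kp₁/r³. Force on dipole 2 is F = p₂·dE/dr (gradient along axis).
dE/dr = −6kp₁/r⁴, so |F| = 6kp₁p₂/r⁴ (attractive for aligned moments).
F = 6(8.99×10⁹)(1.04×10⁻¹⁰)(1.88×10⁻⁹)/(0.201)⁴ = 6.461×10⁻⁶ N.

F ≈ 6.46×10⁻⁶ N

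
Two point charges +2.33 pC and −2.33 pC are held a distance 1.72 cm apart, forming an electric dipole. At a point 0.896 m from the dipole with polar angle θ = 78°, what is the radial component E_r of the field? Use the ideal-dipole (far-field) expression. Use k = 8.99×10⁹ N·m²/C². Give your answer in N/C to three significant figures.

E_r ≈ 2.08×10⁻⁴ N/C

Dipole moment p = qd = (2.33×10⁻¹² C)(0.0172 m) = 4.008×10⁻¹⁴ C·m.
For a dipole, E_r = (2kp cosθ)/r³.
kp/r³ = (8.99×10⁹)(4.008×10⁻¹⁴)/(0.896)³ = 5.009×10⁻⁴ N/C.
E_r = 2·5.009×10⁻⁴·cos78° = 2.083×10⁻⁴ N/C.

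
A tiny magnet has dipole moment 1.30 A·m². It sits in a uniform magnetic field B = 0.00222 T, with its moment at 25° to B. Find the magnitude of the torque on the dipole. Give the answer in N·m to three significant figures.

Torque on a magnetic dipole: τ = mB sinθ.
τ = (1.30)(0.00222)·sin25° = 0.001220 N·m.

τ ≈ 0.00122 N·m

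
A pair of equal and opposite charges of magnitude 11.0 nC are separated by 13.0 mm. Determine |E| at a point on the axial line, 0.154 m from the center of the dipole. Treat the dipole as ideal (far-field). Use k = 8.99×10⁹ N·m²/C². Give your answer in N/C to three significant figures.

E ≈ 704 N/C

Dipole moment p = qd = (1.10×10⁻⁸ C)(0.0130 m) = 1.43×10⁻¹⁰ C·m.
On the dipole axis E = 2kp/r³.
E = 2·(8.99×10⁹)(1.43×10⁻¹⁰) / (0.154)³ = 704.0 N/C.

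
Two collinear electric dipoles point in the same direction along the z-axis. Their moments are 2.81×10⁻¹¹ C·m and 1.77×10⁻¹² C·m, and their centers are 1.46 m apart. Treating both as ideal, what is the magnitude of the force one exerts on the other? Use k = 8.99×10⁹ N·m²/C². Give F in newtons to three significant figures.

On-axis field of dipole 1 at distance r: E = 2kp₁/r³. Force on dipole 2 is F = p₂·dE/dr (gradient along axis).
dE/dr = −6kp₁/r⁴, so |F| = 6kp₁p₂/r⁴ (attractive for aligned moments).
F = 6(8.99×10⁹)(2.81×10⁻¹¹)(1.77×10⁻¹²)/(1.46)⁴ = 5.904×10⁻¹³ N.

F ≈ 5.90×10⁻¹³ N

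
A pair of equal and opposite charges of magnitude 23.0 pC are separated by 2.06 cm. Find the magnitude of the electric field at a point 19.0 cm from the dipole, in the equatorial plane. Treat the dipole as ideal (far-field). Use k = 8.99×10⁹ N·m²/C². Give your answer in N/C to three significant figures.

E ≈ 0.621 N/C

Dipole moment p = qd = (2.30×10⁻¹¹ C)(0.0206 m) = 4.738×10⁻¹³ C·m.
In the equatorial plane E = kp/r³.
E = (8.99×10⁹)(4.738×10⁻¹³) / (0.190)³ = 0.6210 N/C.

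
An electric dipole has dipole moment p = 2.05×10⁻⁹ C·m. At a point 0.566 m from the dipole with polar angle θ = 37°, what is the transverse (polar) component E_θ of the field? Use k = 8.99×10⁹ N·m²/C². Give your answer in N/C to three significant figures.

E_θ ≈ 61.2 N/C

For a dipole, E_θ = (kp sinθ)/r³.
kp/r³ = (8.99×10⁹)(2.05×10⁻⁹)/(0.566)³ = 101.6 N/C.
E_θ = 101.6·sin37° = 61.17 N/C.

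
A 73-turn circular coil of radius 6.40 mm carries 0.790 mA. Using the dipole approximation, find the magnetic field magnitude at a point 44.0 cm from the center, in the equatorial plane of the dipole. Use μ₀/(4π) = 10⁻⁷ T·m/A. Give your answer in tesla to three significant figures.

B ≈ 8.71×10⁻¹² T

m = NIA = NIπa² = 73·(7.90×10⁻⁴)·π·(0.00640)² = 7.421×10⁻⁶ A·m².
In the equatorial plane B = (μ₀/4π)·m/r³ (half the axial value).
B = (10⁻⁷)·(7.421×10⁻⁶) / (0.440)³ = 8.712×10⁻¹² T.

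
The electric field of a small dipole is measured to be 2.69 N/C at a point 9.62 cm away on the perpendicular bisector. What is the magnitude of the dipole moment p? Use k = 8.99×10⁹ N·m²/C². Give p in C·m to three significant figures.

In the equatorial plane E = kp/r³, so p = Er³/(k).
p = (2.69)·(0.0962)³ / (8.99×10⁹) = 2.664×10⁻¹³ C·m.

p ≈ 2.66×10⁻¹³ C·m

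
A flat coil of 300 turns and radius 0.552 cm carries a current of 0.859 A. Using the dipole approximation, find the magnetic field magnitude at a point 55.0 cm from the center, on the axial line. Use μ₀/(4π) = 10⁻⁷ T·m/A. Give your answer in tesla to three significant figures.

m = NIA = NIπa² = 300·(0.859)·π·(0.00552)² = 0.02467 A·m².
On axis B = (μ₀/4π)·2m/r³.
B = 2·(10⁻⁷)·(0.02467) / (0.550)³ = 2.966×10⁻⁸ T.

B ≈ 2.97×10⁻⁸ T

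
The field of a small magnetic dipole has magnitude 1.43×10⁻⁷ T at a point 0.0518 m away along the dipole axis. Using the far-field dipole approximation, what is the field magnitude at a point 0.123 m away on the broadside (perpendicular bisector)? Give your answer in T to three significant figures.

Dipole fields scale as 1/r³ in the far field.
The axial field is twice the equatorial field at the same r, so the geometry factor is 1/2.
B₂ = B₁ · (1/2) · (r₁/r₂)³ = 1.43×10⁻⁷ · 0.5 · (0.0518/0.123)³.
(r₁/r₂)³ = (0.4211)³ = 0.07469.
B₂ ≈ 5.340×10⁻⁹ T.

B ≈ 5.34×10⁻⁹ T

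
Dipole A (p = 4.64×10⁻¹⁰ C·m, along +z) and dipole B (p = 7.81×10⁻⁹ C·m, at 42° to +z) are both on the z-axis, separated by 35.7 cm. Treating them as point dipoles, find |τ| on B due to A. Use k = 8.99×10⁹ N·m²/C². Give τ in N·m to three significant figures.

τ ≈ 9.58×10⁻⁷ N·m

The second dipole sits on the axis of the first, so the field there is axial: E₁ = 2kp₁/r³ along +z.
E₁ = 2(8.99×10⁹)(4.64×10⁻¹⁰)/(0.357)³ = 183.4 N/C.
Torque on the second dipole: τ = p₂ E₁ sinθ.
τ = (7.81×10⁻⁹)(183.4)·sin42° = 9.582×10⁻⁷ N·m.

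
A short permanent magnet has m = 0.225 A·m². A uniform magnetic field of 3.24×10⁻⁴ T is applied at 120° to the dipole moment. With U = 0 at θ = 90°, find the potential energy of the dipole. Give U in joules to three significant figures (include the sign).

U = −m·B = −mB cosθ.
U = −(0.225)(3.24×10⁻⁴)·cos120° = 3.645×10⁻⁵ J.

U ≈ 3.64×10⁻⁵ J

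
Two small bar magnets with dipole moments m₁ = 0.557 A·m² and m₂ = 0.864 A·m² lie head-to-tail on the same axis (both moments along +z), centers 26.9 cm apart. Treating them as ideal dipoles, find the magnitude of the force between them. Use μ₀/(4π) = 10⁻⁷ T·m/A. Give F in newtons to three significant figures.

F ≈ 5.51×10⁻⁵ N

On-axis B of dipole 1: B = (μ₀/4π)·2m₁/r³. Force on dipole 2: F = m₂·dB/dr.
dB/dr = −(μ₀/4π)·6m₁/r⁴, so |F| = (μ₀/4π)·6m₁m₂/r⁴.
F = 6(10⁻⁷)(0.557)(0.864)/(0.269)⁴ = 5.515×10⁻⁵ N.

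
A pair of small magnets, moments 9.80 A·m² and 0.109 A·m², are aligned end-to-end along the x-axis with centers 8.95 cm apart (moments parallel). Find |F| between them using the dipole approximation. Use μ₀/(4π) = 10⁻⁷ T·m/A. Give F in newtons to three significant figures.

F ≈ 0.00999 N

On-axis B of dipole 1: B = (μ₀/4π)·2m₁/r³. Force on dipole 2: F = m₂·dB/dr.
dB/dr = −(μ₀/4π)·6m₁/r⁴, so |F| = (μ₀/4π)·6m₁m₂/r⁴.
F = 6(10⁻⁷)(9.80)(0.109)/(0.0895)⁴ = 0.009989 N.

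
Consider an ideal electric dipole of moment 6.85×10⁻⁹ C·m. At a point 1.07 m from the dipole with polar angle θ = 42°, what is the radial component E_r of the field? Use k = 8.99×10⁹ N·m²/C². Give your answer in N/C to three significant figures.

E_r ≈ 74.7 N/C

For a dipole, E_r = (2kp cosθ)/r³.
kp/r³ = (8.99×10⁹)(6.85×10⁻⁹)/(1.07)³ = 50.27 N/C.
E_r = 2·50.27·cos42° = 74.71 N/C.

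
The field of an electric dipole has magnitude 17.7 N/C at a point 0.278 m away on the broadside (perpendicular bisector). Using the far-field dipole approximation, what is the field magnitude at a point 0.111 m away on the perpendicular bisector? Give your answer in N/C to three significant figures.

E ≈ 278 N/C

Dipole fields scale as 1/r³ in the far field; the geometry is the same at both points.
E₂ = E₁ · (r₁/r₂)³ = 17.7 · (0.278/0.111)³.
(r₁/r₂)³ = (2.505)³ = 15.71.
E₂ ≈ 278.1 N/C.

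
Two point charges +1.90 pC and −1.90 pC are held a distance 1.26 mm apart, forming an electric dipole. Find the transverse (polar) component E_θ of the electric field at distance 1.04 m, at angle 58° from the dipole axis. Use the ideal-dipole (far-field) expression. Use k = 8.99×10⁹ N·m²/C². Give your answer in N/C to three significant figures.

E_θ ≈ 1.62×10⁻⁵ N/C

Dipole moment p = qd = (1.90×10⁻¹² C)(0.00126 m) = 2.394×10⁻¹⁵ C·m.
For a dipole, E_θ = (kp sinθ)/r³.
kp/r³ = (8.99×10⁹)(2.394×10⁻¹⁵)/(1.04)³ = 1.913×10⁻⁵ N/C.
E_θ = 1.913×10⁻⁵·sin58° = 1.623×10⁻⁵ N/C.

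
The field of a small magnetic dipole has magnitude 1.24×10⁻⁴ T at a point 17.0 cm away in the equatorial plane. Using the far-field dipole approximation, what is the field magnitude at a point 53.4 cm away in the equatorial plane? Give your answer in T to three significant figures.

B ≈ 4.00×10⁻⁶ T

Dipole fields scale as 1/r³ in the far field; the geometry is the same at both points.
B₂ = B₁ · (r₁/r₂)³ = 1.24×10⁻⁴ · (17.0/53.4)³.
(r₁/r₂)³ = (0.3184)³ = 0.03226.
B₂ ≈ 4.001×10⁻⁶ T.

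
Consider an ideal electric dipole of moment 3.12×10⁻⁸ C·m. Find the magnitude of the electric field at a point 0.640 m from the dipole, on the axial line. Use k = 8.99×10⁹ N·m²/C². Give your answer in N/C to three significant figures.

On the dipole axis E = 2kp/r³.
E = 2·(8.99×10⁹)(3.12×10⁻⁸) / (0.640)³ = 2140 N/C.

E ≈ 2140 N/C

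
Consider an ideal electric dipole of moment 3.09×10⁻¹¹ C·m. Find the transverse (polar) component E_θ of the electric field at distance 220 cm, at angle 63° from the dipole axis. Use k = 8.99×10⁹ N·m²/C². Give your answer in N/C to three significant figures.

E_θ ≈ 0.0232 N/C

For a dipole, E_θ = (kp sinθ)/r³.
kp/r³ = (8.99×10⁹)(3.09×10⁻¹¹)/(2.20)³ = 0.02609 N/C.
E_θ = 0.02609·sin63° = 0.02325 N/C.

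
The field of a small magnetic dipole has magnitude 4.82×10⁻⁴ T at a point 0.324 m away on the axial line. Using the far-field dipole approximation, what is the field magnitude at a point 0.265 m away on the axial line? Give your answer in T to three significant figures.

Dipole fields scale as 1/r³ in the far field; the geometry is the same at both points.
B₂ = B₁ · (r₁/r₂)³ = 4.82×10⁻⁴ · (0.324/0.265)³.
(r₁/r₂)³ = (1.223)³ = 1.828.
B₂ ≈ 8.809×10⁻⁴ T.

B ≈ 8.81×10⁻⁴ T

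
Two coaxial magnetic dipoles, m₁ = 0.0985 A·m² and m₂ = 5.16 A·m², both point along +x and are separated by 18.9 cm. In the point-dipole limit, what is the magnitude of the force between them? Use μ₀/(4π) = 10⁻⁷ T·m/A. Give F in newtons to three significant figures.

On-axis B of dipole 1: B = (μ₀/4π)·2m₁/r³. Force on dipole 2: F = m₂·dB/dr.
dB/dr = −(μ₀/4π)·6m₁/r⁴, so |F| = (μ₀/4π)·6m₁m₂/r⁴.
F = 6(10⁻⁷)(0.0985)(5.16)/(0.189)⁴ = 2.390×10⁻⁴ N.

F ≈ 2.39×10⁻⁴ N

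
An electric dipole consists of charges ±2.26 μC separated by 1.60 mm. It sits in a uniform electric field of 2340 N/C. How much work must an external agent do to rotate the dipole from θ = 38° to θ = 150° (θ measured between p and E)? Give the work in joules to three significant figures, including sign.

W ≈ 1.40×10⁻⁵ J

Dipole moment p = qd = (2.26×10⁻⁶ C)(0.00160 m) = 3.616×10⁻⁹ C·m.
W_ext = ΔU = U(θ₂) − U(θ₁) = −pE cosθ₂ − (−pE cosθ₁) = pE(cosθ₁ − cosθ₂).
W = (3.616×10⁻⁹)(2340)·(cos38° − cos150°) = (8.461×10⁻⁶)·(+1.6540) = 1.400×10⁻⁵ J.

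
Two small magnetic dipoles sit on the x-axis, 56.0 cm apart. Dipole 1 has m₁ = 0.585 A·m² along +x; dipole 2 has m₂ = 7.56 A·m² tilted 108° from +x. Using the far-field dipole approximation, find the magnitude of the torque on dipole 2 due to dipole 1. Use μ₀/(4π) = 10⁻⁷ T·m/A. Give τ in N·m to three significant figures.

Dipole B is on the axis of dipole A, so B₁ there is axial: B₁ = (μ₀/4π)·2m₁/r³ along +x.
B₁ = 2(10⁻⁷)(0.585)/(0.560)³ = 6.662×10⁻⁷ T.
τ = m₂ B₁ sinθ.
τ = (7.56)(6.662×10⁻⁷)·sin108° = 4.790×10⁻⁶ N·m.

τ ≈ 4.79×10⁻⁶ N·m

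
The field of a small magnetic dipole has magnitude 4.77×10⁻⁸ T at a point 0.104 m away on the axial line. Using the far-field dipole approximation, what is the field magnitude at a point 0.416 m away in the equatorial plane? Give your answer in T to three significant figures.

Dipole fields scale as 1/r³ in the far field.
The axial field is twice the equatorial field at the same r, so the geometry factor is 1/2.
B₂ = B₁ · (1/2) · (r₁/r₂)³ = 4.77×10⁻⁸ · 0.5 · (0.104/0.416)³.
(r₁/r₂)³ = (0.25)³ = 0.01562.
B₂ ≈ 3.727×10⁻¹⁰ T.

B ≈ 3.73×10⁻¹⁰ T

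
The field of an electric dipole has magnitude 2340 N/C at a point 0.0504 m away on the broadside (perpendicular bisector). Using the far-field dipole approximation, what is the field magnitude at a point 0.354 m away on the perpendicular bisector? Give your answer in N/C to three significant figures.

E ≈ 6.75 N/C

Dipole fields scale as 1/r³ in the far field; the geometry is the same at both points.
E₂ = E₁ · (r₁/r₂)³ = 2340 · (0.0504/0.354)³.
(r₁/r₂)³ = (0.1424)³ = 0.002886.
E₂ ≈ 6.753 N/C.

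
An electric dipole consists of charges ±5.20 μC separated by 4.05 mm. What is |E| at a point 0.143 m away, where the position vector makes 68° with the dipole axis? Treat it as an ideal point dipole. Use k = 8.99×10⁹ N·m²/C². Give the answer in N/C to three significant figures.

Dipole moment p = qd = (5.20×10⁻⁶ C)(0.00405 m) = 2.106×10⁻⁸ C·m.
At angle θ the dipole field magnitude is E = (kp/r³)·√(1 + 3cos²θ).
kp/r³ = (8.99×10⁹)(2.106×10⁻⁸) / (0.143)³ = 6.475×10⁴ N/C.
√(1 + 3cos²68°) = √(1 + 3·0.1403) = √1.4210 ≈ 1.1921.
E ≈ 6.475×10⁴ × 1.192 = 7.718×10⁴ N/C.

E ≈ 7.72×10⁴ N/C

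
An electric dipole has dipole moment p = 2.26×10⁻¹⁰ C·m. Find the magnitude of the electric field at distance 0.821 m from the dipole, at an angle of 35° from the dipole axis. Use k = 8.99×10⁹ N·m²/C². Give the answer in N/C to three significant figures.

At angle θ the dipole field magnitude is E = (kp/r³)·√(1 + 3cos²θ).
kp/r³ = (8.99×10⁹)(2.26×10⁻¹⁰) / (0.821)³ = 3.671 N/C.
√(1 + 3cos²35°) = √(1 + 3·0.6710) = √3.0130 ≈ 1.7358.
E ≈ 3.671 × 1.736 = 6.373 N/C.

E ≈ 6.37 N/C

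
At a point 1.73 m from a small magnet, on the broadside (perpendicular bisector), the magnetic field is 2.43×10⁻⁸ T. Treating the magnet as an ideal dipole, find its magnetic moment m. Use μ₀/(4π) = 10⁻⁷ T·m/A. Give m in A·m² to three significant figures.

In the equatorial plane B = (μ₀/4π)·m/r³, so m = Br³·4π/(μ₀).
m = (2.43×10⁻⁸)·(1.73)³ / (10⁻⁷) = 1.258 A·m².

m ≈ 1.26 A·m²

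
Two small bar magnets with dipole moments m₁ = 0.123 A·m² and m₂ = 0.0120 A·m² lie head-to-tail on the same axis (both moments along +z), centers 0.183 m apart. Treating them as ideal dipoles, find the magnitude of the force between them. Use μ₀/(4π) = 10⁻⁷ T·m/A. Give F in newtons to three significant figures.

F ≈ 7.90×10⁻⁷ N

On-axis B of dipole 1: B = (μ₀/4π)·2m₁/r³. Force on dipole 2: F = m₂·dB/dr.
dB/dr = −(μ₀/4π)·6m₁/r⁴, so |F| = (μ₀/4π)·6m₁m₂/r⁴.
F = 6(10⁻⁷)(0.123)(0.0120)/(0.183)⁴ = 7.896×10⁻⁷ N.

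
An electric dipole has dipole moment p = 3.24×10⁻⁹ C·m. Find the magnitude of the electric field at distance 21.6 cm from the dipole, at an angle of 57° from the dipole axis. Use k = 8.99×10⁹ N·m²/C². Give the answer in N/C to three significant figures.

At angle θ the dipole field magnitude is E = (kp/r³)·√(1 + 3cos²θ).
kp/r³ = (8.99×10⁹)(3.24×10⁻⁹) / (0.216)³ = 2890 N/C.
√(1 + 3cos²57°) = √(1 + 3·0.2966) = √1.8899 ≈ 1.3747.
E ≈ 2890 × 1.375 = 3973 N/C.

E ≈ 3970 N/C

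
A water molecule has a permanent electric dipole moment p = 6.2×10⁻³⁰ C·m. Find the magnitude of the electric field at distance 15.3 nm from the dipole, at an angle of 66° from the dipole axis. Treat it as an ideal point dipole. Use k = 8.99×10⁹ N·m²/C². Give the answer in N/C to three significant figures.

E ≈ 1.90×10⁴ N/C

At angle θ the dipole field magnitude is E = (kp/r³)·√(1 + 3cos²θ).
kp/r³ = (8.99×10⁹)(6.20×10⁻³⁰) / (1.53×10⁻⁸)³ = 1.556×10⁴ N/C.
√(1 + 3cos²66°) = √(1 + 3·0.1654) = √1.4963 ≈ 1.2232.
E ≈ 1.556×10⁴ × 1.223 = 1.904×10⁴ N/C.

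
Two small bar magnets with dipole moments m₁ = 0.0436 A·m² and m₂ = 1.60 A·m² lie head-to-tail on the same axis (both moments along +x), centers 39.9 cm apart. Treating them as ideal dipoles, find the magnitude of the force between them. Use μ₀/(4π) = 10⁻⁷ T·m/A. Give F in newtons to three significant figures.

On-axis B of dipole 1: B = (μ₀/4π)·2m₁/r³. Force on dipole 2: F = m₂·dB/dr.
dB/dr = −(μ₀/4π)·6m₁/r⁴, so |F| = (μ₀/4π)·6m₁m₂/r⁴.
F = 6(10⁻⁷)(0.0436)(1.60)/(0.399)⁴ = 1.651×10⁻⁶ N.

F ≈ 1.65×10⁻⁶ N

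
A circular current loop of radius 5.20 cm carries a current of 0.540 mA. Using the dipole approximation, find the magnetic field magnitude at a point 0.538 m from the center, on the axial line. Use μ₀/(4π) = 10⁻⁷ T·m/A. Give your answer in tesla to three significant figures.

Magnetic moment m = IA = Iπa² = (5.40×10⁻⁴)·π·(0.0520)² = 4.587×10⁻⁶ A·m².
On axis B = (μ₀/4π)·2m/r³.
B = 2·(10⁻⁷)·(4.587×10⁻⁶) / (0.538)³ = 5.891×10⁻¹² T.

B ≈ 5.89×10⁻¹² T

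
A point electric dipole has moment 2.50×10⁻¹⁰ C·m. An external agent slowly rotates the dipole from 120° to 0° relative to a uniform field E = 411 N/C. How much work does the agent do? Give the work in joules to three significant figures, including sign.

W ≈ -1.54×10⁻⁷ J

W_ext = ΔU = U(θ₂) − U(θ₁) = −pE cosθ₂ − (−pE cosθ₁) = pE(cosθ₁ − cosθ₂).
W = (2.50×10⁻¹⁰)(411)·(cos120° − cos0°) = (1.028×10⁻⁷)·(-1.5000) = -1.541×10⁻⁷ J.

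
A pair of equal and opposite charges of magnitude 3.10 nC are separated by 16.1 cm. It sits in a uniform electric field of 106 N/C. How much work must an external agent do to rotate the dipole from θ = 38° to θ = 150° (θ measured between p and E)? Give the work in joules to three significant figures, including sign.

Dipole moment p = qd = (3.10×10⁻⁹ C)(0.161 m) = 4.991×10⁻¹⁰ C·m.
W_ext = ΔU = U(θ₂) − U(θ₁) = −pE cosθ₂ − (−pE cosθ₁) = pE(cosθ₁ − cosθ₂).
W = (4.991×10⁻¹⁰)(106)·(cos38° − cos150°) = (5.290×10⁻⁸)·(+1.6540) = 8.751×10⁻⁸ J.

W ≈ 8.75×10⁻⁸ J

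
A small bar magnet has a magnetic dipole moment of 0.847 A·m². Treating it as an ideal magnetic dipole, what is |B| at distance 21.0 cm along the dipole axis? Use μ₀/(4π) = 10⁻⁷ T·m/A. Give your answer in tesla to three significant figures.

On axis B = (μ₀/4π)·2m/r³.
B = 2·(10⁻⁷)·(0.847) / (0.210)³ = 1.829×10⁻⁵ T.

B ≈ 1.83×10⁻⁵ T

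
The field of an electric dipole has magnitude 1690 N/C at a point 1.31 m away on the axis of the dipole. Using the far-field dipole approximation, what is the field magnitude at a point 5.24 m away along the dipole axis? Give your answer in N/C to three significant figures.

Dipole fields scale as 1/r³ in the far field; the geometry is the same at both points.
E₂ = E₁ · (r₁/r₂)³ = 1690 · (1.31/5.24)³.
(r₁/r₂)³ = (0.25)³ = 0.01562.
E₂ ≈ 26.41 N/C.

E ≈ 26.4 N/C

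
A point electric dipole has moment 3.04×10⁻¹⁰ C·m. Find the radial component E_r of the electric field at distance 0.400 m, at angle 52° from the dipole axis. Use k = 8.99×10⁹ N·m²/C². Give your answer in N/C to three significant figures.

For a dipole, E_r = (2kp cosθ)/r³.
kp/r³ = (8.99×10⁹)(3.04×10⁻¹⁰)/(0.400)³ = 42.70 N/C.
E_r = 2·42.70·cos52° = 52.58 N/C.

E_r ≈ 52.6 N/C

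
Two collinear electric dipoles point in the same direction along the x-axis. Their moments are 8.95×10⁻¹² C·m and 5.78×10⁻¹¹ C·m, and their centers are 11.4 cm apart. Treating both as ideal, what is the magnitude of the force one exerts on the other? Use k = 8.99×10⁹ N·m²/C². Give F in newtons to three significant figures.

On-axis field of dipole 1 at distance r: E = 2kp₁/r³. Force on dipole 2 is F = p₂·dE/dr (gradient along axis).
dE/dr = −6kp₁/r⁴, so |F| = 6kp₁p₂/r⁴ (attractive for aligned moments).
F = 6(8.99×10⁹)(8.95×10⁻¹²)(5.78×10⁻¹¹)/(0.114)⁴ = 1.652×10⁻⁷ N.

F ≈ 1.65×10⁻⁷ N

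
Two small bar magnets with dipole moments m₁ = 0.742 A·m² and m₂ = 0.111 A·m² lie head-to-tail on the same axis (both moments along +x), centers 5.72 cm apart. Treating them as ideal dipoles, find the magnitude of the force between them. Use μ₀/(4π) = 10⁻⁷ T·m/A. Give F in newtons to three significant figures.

F ≈ 0.00462 N

On-axis B of dipole 1: B = (μ₀/4π)·2m₁/r³. Force on dipole 2: F = m₂·dB/dr.
dB/dr = −(μ₀/4π)·6m₁/r⁴, so |F| = (μ₀/4π)·6m₁m₂/r⁴.
F = 6(10⁻⁷)(0.742)(0.111)/(0.0572)⁴ = 0.004616 N.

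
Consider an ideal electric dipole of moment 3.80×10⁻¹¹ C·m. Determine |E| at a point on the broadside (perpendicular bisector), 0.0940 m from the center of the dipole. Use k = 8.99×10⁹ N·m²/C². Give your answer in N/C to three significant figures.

On the perpendicular bisector E = kp/r³ (half the axial value at the same distance).
E = (8.99×10⁹)(3.80×10⁻¹¹) / (0.0940)³ = 411.3 N/C.

E ≈ 411 N/C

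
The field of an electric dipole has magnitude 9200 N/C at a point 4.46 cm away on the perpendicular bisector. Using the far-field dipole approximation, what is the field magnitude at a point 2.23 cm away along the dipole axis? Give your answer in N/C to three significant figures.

Dipole fields scale as 1/r³ in the far field.
The axial field is twice the equatorial field at the same r, so the geometry factor is 2/1.
E₂ = E₁ · (2/1) · (r₁/r₂)³ = 9200 · 2 · (4.46/2.23)³.
(r₁/r₂)³ = (2)³ = 8.
E₂ ≈ 1.472×10⁵ N/C.

E ≈ 1.47×10⁵ N/C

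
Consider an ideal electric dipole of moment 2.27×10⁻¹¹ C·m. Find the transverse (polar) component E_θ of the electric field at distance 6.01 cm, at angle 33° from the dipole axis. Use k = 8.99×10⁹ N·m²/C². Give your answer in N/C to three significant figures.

E_θ ≈ 512 N/C

For a dipole, E_θ = (kp sinθ)/r³.
kp/r³ = (8.99×10⁹)(2.27×10⁻¹¹)/(0.0601)³ = 940.1 N/C.
E_θ = 940.1·sin33° = 512.0 N/C.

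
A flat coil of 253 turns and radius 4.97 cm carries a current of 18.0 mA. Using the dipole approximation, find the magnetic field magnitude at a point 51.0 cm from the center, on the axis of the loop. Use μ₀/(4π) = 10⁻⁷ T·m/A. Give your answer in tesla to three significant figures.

m = NIA = NIπa² = 253·(0.0180)·π·(0.0497)² = 0.03534 A·m².
On axis B = (μ₀/4π)·2m/r³.
B = 2·(10⁻⁷)·(0.03534) / (0.510)³ = 5.328×10⁻⁸ T.

B ≈ 5.33×10⁻⁸ T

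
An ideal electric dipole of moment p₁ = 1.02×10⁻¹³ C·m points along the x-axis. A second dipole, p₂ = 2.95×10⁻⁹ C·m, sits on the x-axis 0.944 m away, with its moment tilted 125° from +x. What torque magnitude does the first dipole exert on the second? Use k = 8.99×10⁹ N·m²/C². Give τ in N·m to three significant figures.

τ ≈ 5.27×10⁻¹² N·m

The second dipole sits on the axis of the first, so the field there is axial: E₁ = 2kp₁/r³ along +x.
E₁ = 2(8.99×10⁹)(1.02×10⁻¹³)/(0.944)³ = 0.002180 N/C.
Torque on the second dipole: τ = p₂ E₁ sinθ.
τ = (2.95×10⁻⁹)(0.002180)·sin125° = 5.268×10⁻¹² N·m.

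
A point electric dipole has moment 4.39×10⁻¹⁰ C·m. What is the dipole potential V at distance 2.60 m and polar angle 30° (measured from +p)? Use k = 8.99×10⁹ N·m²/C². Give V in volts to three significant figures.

The dipole potential is V = kp cosθ / r².
V = (8.99×10⁹)(4.39×10⁻¹⁰)·cos30° / (2.60)² = 0.5056 V.

V ≈ 0.506 V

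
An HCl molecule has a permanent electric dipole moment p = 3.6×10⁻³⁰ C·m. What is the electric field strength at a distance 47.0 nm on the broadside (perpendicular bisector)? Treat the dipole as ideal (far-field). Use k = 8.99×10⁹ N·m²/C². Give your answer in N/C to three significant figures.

E ≈ 312 N/C

In the equatorial plane E = kp/r³.
E = (8.99×10⁹)(3.60×10⁻³⁰) / (4.70×10⁻⁸)³ = 311.7 N/C.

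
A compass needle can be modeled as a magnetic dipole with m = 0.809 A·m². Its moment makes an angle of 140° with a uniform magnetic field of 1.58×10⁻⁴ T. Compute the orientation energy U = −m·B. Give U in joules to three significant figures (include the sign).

U ≈ 9.79×10⁻⁵ J

U = −m·B = −mB cosθ.
U = −(0.809)(1.58×10⁻⁴)·cos140° = 9.792×10⁻⁵ J.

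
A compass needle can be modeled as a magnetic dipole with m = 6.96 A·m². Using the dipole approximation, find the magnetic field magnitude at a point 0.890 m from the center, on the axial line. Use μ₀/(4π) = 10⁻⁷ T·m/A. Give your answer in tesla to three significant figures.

B ≈ 1.97×10⁻⁶ T

On axis B = (μ₀/4π)·2m/r³.
B = 2·(10⁻⁷)·(6.96) / (0.890)³ = 1.975×10⁻⁶ T.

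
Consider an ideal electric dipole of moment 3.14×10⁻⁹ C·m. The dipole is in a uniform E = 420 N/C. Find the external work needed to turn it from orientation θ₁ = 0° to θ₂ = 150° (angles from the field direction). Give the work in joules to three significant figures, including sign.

W ≈ 2.46×10⁻⁶ J

W_ext = ΔU = U(θ₂) − U(θ₁) = −pE cosθ₂ − (−pE cosθ₁) = pE(cosθ₁ − cosθ₂).
W = (3.14×10⁻⁹)(420)·(cos0° − cos150°) = (1.319×10⁻⁶)·(+1.8660) = 2.461×10⁻⁶ J.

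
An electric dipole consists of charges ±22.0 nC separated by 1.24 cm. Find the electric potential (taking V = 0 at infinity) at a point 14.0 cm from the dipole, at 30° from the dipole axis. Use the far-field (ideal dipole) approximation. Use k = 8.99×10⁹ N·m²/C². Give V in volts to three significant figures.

V ≈ 108 V

Dipole moment p = qd = (2.20×10⁻⁸ C)(0.0124 m) = 2.728×10⁻¹⁰ C·m.
The dipole potential is V = kp cosθ / r².
V = (8.99×10⁹)(2.728×10⁻¹⁰)·cos30° / (0.140)² = 108.4 V.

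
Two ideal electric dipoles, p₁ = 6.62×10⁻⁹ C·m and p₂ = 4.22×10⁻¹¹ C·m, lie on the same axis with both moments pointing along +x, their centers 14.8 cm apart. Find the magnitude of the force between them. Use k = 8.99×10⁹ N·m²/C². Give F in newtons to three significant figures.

F ≈ 3.14×10⁻⁵ N

On-axis field of dipole 1 at distance r: E = 2kp₁/r³. Force on dipole 2 is F = p₂·dE/dr (gradient along axis).
dE/dr = −6kp₁/r⁴, so |F| = 6kp₁p₂/r⁴ (attractive for aligned moments).
F = 6(8.99×10⁹)(6.62×10⁻⁹)(4.22×10⁻¹¹)/(0.148)⁴ = 3.141×10⁻⁵ N.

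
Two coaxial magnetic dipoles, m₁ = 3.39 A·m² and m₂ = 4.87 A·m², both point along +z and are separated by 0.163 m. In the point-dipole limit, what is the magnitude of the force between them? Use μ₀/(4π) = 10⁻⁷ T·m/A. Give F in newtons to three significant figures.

On-axis B of dipole 1: B = (μ₀/4π)·2m₁/r³. Force on dipole 2: F = m₂·dB/dr.
dB/dr = −(μ₀/4π)·6m₁/r⁴, so |F| = (μ₀/4π)·6m₁m₂/r⁴.
F = 6(10⁻⁷)(3.39)(4.87)/(0.163)⁴ = 0.01403 N.

F ≈ 0.0140 N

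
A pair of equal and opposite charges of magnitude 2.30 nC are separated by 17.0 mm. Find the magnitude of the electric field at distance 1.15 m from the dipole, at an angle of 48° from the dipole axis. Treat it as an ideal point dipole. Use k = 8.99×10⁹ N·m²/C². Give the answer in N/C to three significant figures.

Dipole moment p = qd = (2.30×10⁻⁹ C)(0.0170 m) = 3.91×10⁻¹¹ C·m.
At angle θ the dipole field magnitude is E = (kp/r³)·√(1 + 3cos²θ).
kp/r³ = (8.99×10⁹)(3.91×10⁻¹¹) / (1.15)³ = 0.2311 N/C.
√(1 + 3cos²48°) = √(1 + 3·0.4477) = √2.3432 ≈ 1.5308.
E ≈ 0.2311 × 1.531 = 0.3538 N/C.

E ≈ 0.354 N/C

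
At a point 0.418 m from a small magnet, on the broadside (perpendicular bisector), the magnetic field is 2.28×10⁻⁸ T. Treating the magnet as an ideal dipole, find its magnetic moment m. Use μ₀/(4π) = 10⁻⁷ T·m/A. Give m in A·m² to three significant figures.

m ≈ 0.0167 A·m²

In the equatorial plane B = (μ₀/4π)·m/r³, so m = Br³·4π/(μ₀).
m = (2.28×10⁻⁸)·(0.418)³ / (10⁻⁷) = 0.01665 A·m².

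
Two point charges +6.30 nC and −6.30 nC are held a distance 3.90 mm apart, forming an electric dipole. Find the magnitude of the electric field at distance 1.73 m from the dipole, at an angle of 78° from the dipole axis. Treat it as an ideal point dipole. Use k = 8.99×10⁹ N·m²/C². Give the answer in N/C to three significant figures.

E ≈ 0.0453 N/C

Dipole moment p = qd = (6.30×10⁻⁹ C)(0.00390 m) = 2.457×10⁻¹¹ C·m.
At angle θ the dipole field magnitude is E = (kp/r³)·√(1 + 3cos²θ).
kp/r³ = (8.99×10⁹)(2.457×10⁻¹¹) / (1.73)³ = 0.04266 N/C.
√(1 + 3cos²78°) = √(1 + 3·0.0432) = √1.1297 ≈ 1.0629.
E ≈ 0.04266 × 1.063 = 0.04534 N/C.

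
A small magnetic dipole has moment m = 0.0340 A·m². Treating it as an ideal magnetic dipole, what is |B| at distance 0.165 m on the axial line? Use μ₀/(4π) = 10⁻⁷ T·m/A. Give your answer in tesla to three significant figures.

On axis B = (μ₀/4π)·2m/r³.
B = 2·(10⁻⁷)·(0.0340) / (0.165)³ = 1.514×10⁻⁶ T.

B ≈ 1.51×10⁻⁶ T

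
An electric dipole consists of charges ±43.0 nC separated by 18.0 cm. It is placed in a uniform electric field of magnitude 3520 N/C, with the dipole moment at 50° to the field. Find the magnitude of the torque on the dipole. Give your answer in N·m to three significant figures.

Dipole moment p = qd = (4.30×10⁻⁸ C)(0.180 m) = 7.74×10⁻⁹ C·m.
Torque on an electric dipole: τ = pE sinθ.
τ = (7.74×10⁻⁹)(3520)·sin50° = 2.087×10⁻⁵ N·m.

τ ≈ 2.09×10⁻⁵ N·m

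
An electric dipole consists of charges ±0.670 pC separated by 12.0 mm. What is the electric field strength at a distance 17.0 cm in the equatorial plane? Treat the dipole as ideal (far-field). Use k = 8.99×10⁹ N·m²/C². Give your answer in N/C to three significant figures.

E ≈ 0.0147 N/C

Dipole moment p = qd = (6.70×10⁻¹³ C)(0.0120 m) = 8.04×10⁻¹⁵ C·m.
In the equatorial plane E = kp/r³.
E = (8.99×10⁹)(8.04×10⁻¹⁵) / (0.170)³ = 0.01471 N/C.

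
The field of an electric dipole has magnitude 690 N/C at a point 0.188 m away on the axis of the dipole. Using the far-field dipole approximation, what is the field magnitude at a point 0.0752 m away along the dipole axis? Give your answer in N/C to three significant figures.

E ≈ 1.08×10⁴ N/C

Dipole fields scale as 1/r³ in the far field; the geometry is the same at both points.
E₂ = E₁ · (r₁/r₂)³ = 690 · (0.188/0.0752)³.
(r₁/r₂)³ = (2.5)³ = 15.62.
E₂ ≈ 1.078×10⁴ N/C.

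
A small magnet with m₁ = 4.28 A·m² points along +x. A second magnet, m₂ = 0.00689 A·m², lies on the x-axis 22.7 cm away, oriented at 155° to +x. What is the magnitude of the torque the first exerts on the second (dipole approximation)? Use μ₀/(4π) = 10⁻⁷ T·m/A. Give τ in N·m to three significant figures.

Dipole B is on the axis of dipole A, so B₁ there is axial: B₁ = (μ₀/4π)·2m₁/r³ along +x.
B₁ = 2(10⁻⁷)(4.28)/(0.227)³ = 7.318×10⁻⁵ T.
τ = m₂ B₁ sinθ.
τ = (0.00689)(7.318×10⁻⁵)·sin155° = 2.131×10⁻⁷ N·m.

τ ≈ 2.13×10⁻⁷ N·m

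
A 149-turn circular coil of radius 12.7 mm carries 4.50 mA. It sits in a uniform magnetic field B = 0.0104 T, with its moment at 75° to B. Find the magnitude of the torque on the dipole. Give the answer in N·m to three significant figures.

τ ≈ 3.41×10⁻⁶ N·m

m = NIA = NIπa² = 149·(0.00450)·π·(0.0127)² = 3.397×10⁻⁴ A·m².
Torque on a magnetic dipole: τ = mB sinθ.
τ = (3.397×10⁻⁴)(0.0104)·sin75° = 3.413×10⁻⁶ N·m.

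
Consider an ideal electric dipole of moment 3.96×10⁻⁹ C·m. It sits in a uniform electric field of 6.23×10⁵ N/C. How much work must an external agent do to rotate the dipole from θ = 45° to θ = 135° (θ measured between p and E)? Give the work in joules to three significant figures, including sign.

W_ext = ΔU = U(θ₂) − U(θ₁) = −pE cosθ₂ − (−pE cosθ₁) = pE(cosθ₁ − cosθ₂).
W = (3.96×10⁻⁹)(6.23×10⁵)·(cos45° − cos135°) = (0.002467)·(+1.4142) = 0.003489 J.

W ≈ 0.00349 J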